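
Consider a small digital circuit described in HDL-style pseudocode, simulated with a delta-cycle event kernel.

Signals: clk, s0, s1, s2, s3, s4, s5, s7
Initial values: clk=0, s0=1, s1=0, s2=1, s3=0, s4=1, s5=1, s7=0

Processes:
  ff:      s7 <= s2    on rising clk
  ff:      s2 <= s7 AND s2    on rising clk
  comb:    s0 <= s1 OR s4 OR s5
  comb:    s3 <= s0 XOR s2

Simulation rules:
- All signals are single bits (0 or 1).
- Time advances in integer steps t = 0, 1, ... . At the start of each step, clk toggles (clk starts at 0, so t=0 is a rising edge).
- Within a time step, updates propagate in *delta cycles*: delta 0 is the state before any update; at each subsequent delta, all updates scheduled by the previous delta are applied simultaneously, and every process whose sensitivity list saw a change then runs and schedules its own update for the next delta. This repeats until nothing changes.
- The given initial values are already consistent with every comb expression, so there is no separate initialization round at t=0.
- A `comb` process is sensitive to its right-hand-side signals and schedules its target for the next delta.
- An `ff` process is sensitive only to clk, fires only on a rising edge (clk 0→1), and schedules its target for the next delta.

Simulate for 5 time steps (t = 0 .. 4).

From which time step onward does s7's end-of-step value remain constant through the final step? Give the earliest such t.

t0.Δ0 s7=0 s5=1 s4=1 s3=0 s2=1 clk=0 s0=1 s1=0
t0.Δ1 s7=0 s5=1 s4=1 s3=0 s2=1 clk=1 s0=1 s1=0
t0.Δ2 s7=1 s5=1 s4=1 s3=0 s2=0 clk=1 s0=1 s1=0
t0.Δ3 s7=1 s5=1 s4=1 s3=1 s2=0 clk=1 s0=1 s1=0
t1.Δ0 s7=1 s5=1 s4=1 s3=1 s2=0 clk=1 s0=1 s1=0
t1.Δ1 s7=1 s5=1 s4=1 s3=1 s2=0 clk=0 s0=1 s1=0
t2.Δ0 s7=1 s5=1 s4=1 s3=1 s2=0 clk=0 s0=1 s1=0
t2.Δ1 s7=1 s5=1 s4=1 s3=1 s2=0 clk=1 s0=1 s1=0
t2.Δ2 s7=0 s5=1 s4=1 s3=1 s2=0 clk=1 s0=1 s1=0
t3.Δ0 s7=0 s5=1 s4=1 s3=1 s2=0 clk=1 s0=1 s1=0
t3.Δ1 s7=0 s5=1 s4=1 s3=1 s2=0 clk=0 s0=1 s1=0
t4.Δ0 s7=0 s5=1 s4=1 s3=1 s2=0 clk=0 s0=1 s1=0
t4.Δ1 s7=0 s5=1 s4=1 s3=1 s2=0 clk=1 s0=1 s1=0

2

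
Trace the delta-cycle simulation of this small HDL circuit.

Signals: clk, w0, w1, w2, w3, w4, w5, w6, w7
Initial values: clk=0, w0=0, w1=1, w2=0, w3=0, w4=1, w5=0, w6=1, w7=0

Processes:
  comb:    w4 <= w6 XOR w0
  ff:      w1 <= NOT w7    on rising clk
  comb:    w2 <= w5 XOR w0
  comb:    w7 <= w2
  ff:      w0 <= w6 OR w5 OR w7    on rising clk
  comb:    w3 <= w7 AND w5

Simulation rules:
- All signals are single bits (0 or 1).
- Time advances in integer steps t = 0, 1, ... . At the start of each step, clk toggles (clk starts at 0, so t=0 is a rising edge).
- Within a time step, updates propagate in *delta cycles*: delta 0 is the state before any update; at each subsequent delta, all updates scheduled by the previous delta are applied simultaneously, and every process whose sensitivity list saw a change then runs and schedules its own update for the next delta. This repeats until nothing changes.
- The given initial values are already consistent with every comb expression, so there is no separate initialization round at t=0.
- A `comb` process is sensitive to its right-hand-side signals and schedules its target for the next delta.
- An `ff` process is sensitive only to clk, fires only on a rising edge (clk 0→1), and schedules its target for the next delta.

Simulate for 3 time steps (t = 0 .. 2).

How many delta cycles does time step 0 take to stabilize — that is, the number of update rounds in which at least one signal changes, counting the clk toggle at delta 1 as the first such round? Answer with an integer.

t0.Δ0 w1=1 clk=0 w6=1 w4=1 w3=0 w2=0 w5=0 w7=0 w0=0
t0.Δ1 w1=1 clk=1 w6=1 w4=1 w3=0 w2=0 w5=0 w7=0 w0=0
t0.Δ2 w1=1 clk=1 w6=1 w4=1 w3=0 w2=0 w5=0 w7=0 w0=1
t0.Δ3 w1=1 clk=1 w6=1 w4=0 w3=0 w2=1 w5=0 w7=0 w0=1
t0.Δ4 w1=1 clk=1 w6=1 w4=0 w3=0 w2=1 w5=0 w7=1 w0=1
t1.Δ0 w1=1 clk=1 w6=1 w4=0 w3=0 w2=1 w5=0 w7=1 w0=1
t1.Δ1 w1=1 clk=0 w6=1 w4=0 w3=0 w2=1 w5=0 w7=1 w0=1
t2.Δ0 w1=1 clk=0 w6=1 w4=0 w3=0 w2=1 w5=0 w7=1 w0=1
t2.Δ1 w1=1 clk=1 w6=1 w4=0 w3=0 w2=1 w5=0 w7=1 w0=1
t2.Δ2 w1=0 clk=1 w6=1 w4=0 w3=0 w2=1 w5=0 w7=1 w0=1

4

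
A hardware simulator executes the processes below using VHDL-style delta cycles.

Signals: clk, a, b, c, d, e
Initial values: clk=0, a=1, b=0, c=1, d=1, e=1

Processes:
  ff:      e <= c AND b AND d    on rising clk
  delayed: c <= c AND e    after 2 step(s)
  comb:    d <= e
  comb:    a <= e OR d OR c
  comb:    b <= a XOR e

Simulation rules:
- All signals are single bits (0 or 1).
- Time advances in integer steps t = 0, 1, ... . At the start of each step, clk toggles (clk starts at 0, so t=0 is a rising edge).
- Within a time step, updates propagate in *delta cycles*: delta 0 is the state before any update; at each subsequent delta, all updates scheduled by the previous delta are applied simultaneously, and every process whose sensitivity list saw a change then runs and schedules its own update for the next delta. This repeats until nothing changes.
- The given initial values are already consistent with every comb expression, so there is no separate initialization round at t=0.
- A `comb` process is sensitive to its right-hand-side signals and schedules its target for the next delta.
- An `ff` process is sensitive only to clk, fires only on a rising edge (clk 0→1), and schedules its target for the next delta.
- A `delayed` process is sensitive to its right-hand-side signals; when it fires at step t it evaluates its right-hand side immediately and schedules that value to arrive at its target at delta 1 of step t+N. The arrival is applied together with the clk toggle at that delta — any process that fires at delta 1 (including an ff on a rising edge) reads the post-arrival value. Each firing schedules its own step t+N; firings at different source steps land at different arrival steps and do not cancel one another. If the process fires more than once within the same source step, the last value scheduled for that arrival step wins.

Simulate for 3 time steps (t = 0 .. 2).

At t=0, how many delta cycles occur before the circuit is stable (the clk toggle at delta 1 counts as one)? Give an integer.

t=0 Δ0: clk=0 b=0 e=1 a=1 c=1 d=1
  Δ1: clk:0→1
  Δ2: e:1→0
  Δ3: b:0→1, d:1→0
  (3Δ to stable)
t=1 Δ0: clk=1 b=1 e=0 a=1 c=1 d=0
  Δ1: clk:1→0
  (1Δ to stable)
t=2 Δ0: clk=0 b=1 e=0 a=1 c=1 d=0
  Δ1: clk:0→1, c:1→0
  Δ2: a:1→0
  Δ3: b:1→0
  (3Δ to stable)

3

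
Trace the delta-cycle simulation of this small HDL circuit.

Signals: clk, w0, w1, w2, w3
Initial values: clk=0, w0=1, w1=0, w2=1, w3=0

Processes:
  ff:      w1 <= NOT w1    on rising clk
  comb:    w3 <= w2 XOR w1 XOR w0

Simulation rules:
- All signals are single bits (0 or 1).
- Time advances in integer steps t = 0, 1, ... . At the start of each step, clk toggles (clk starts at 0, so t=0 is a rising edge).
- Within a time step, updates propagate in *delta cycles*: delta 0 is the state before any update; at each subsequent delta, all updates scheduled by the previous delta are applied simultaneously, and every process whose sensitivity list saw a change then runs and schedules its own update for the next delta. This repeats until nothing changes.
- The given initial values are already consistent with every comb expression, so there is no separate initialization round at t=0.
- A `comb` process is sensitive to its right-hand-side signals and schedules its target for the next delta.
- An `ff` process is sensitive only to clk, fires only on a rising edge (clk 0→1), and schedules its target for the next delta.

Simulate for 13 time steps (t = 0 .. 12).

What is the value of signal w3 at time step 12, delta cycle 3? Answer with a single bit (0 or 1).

t=0 Δ0: w2=1 w3=0 clk=0 w0=1 w1=0
  Δ1: clk:0→1
  Δ2: w1:0→1
  Δ3: w3:0→1
  (3Δ to stable)
t=1 Δ0: w2=1 w3=1 clk=1 w0=1 w1=1
  Δ1: clk:1→0
  (1Δ to stable)
t=2 Δ0: w2=1 w3=1 clk=0 w0=1 w1=1
  Δ1: clk:0→1
  Δ2: w1:1→0
  Δ3: w3:1→0
  (3Δ to stable)
t=3 Δ0: w2=1 w3=0 clk=1 w0=1 w1=0
  Δ1: clk:1→0
  (1Δ to stable)
t=4 Δ0: w2=1 w3=0 clk=0 w0=1 w1=0
  Δ1: clk:0→1
  Δ2: w1:0→1
  Δ3: w3:0→1
  (3Δ to stable)
t=5 Δ0: w2=1 w3=1 clk=1 w0=1 w1=1
  Δ1: clk:1→0
  (1Δ to stable)
t=6 Δ0: w2=1 w3=1 clk=0 w0=1 w1=1
  Δ1: clk:0→1
  Δ2: w1:1→0
  Δ3: w3:1→0
  (3Δ to stable)
t=7 Δ0: w2=1 w3=0 clk=1 w0=1 w1=0
  Δ1: clk:1→0
  (1Δ to stable)
t=8 Δ0: w2=1 w3=0 clk=0 w0=1 w1=0
  Δ1: clk:0→1
  Δ2: w1:0→1
  Δ3: w3:0→1
  (3Δ to stable)
t=9 Δ0: w2=1 w3=1 clk=1 w0=1 w1=1
  Δ1: clk:1→0
  (1Δ to stable)
t=10 Δ0: w2=1 w3=1 clk=0 w0=1 w1=1
  Δ1: clk:0→1
  Δ2: w1:1→0
  Δ3: w3:1→0
  (3Δ to stable)
t=11 Δ0: w2=1 w3=0 clk=1 w0=1 w1=0
  Δ1: clk:1→0
  (1Δ to stable)
t=12 Δ0: w2=1 w3=0 clk=0 w0=1 w1=0
  Δ1: clk:0→1
  Δ2: w1:0→1
  Δ3: w3:0→1
  (3Δ to stable)

1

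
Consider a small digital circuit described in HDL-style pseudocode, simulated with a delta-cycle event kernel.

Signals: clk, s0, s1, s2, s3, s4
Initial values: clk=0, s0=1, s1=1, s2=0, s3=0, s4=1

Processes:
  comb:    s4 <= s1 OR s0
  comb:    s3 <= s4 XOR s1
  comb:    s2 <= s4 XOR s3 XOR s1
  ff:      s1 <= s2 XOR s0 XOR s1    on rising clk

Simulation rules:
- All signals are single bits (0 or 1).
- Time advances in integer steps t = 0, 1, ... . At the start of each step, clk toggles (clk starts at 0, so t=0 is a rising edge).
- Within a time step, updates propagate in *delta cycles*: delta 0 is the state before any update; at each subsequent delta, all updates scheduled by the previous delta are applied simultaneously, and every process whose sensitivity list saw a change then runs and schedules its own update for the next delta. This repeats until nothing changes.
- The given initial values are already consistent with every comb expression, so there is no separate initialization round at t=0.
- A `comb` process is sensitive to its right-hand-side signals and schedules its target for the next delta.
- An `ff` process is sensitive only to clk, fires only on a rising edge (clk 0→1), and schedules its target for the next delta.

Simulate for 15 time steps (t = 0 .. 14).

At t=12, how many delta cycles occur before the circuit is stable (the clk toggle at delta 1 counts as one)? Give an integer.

4

t=0 Δ0: s2=0 s1=1 s4=1 s0=1 s3=0 clk=0
  Δ1: clk:0→1
  Δ2: s1:1→0
  Δ3: s2:0→1, s3:0→1
  Δ4: s2:1→0
  (4Δ to stable)
t=1 Δ0: s2=0 s1=0 s4=1 s0=1 s3=1 clk=1
  Δ1: clk:1→0
  (1Δ to stable)
t=2 Δ0: s2=0 s1=0 s4=1 s0=1 s3=1 clk=0
  Δ1: clk:0→1
  Δ2: s1:0→1
  Δ3: s2:0→1, s3:1→0
  Δ4: s2:1→0
  (4Δ to stable)
t=3 Δ0: s2=0 s1=1 s4=1 s0=1 s3=0 clk=1
  Δ1: clk:1→0
  (1Δ to stable)
t=4 Δ0: s2=0 s1=1 s4=1 s0=1 s3=0 clk=0
  Δ1: clk:0→1
  Δ2: s1:1→0
  Δ3: s2:0→1, s3:0→1
  Δ4: s2:1→0
  (4Δ to stable)
t=5 Δ0: s2=0 s1=0 s4=1 s0=1 s3=1 clk=1
  Δ1: clk:1→0
  (1Δ to stable)
t=6 Δ0: s2=0 s1=0 s4=1 s0=1 s3=1 clk=0
  Δ1: clk:0→1
  Δ2: s1:0→1
  Δ3: s2:0→1, s3:1→0
  Δ4: s2:1→0
  (4Δ to stable)
t=7 Δ0: s2=0 s1=1 s4=1 s0=1 s3=0 clk=1
  Δ1: clk:1→0
  (1Δ to stable)
t=8 Δ0: s2=0 s1=1 s4=1 s0=1 s3=0 clk=0
  Δ1: clk:0→1
  Δ2: s1:1→0
  Δ3: s2:0→1, s3:0→1
  Δ4: s2:1→0
  (4Δ to stable)
t=9 Δ0: s2=0 s1=0 s4=1 s0=1 s3=1 clk=1
  Δ1: clk:1→0
  (1Δ to stable)
t=10 Δ0: s2=0 s1=0 s4=1 s0=1 s3=1 clk=0
  Δ1: clk:0→1
  Δ2: s1:0→1
  Δ3: s2:0→1, s3:1→0
  Δ4: s2:1→0
  (4Δ to stable)
t=11 Δ0: s2=0 s1=1 s4=1 s0=1 s3=0 clk=1
  Δ1: clk:1→0
  (1Δ to stable)
t=12 Δ0: s2=0 s1=1 s4=1 s0=1 s3=0 clk=0
  Δ1: clk:0→1
  Δ2: s1:1→0
  Δ3: s2:0→1, s3:0→1
  Δ4: s2:1→0
  (4Δ to stable)
t=13 Δ0: s2=0 s1=0 s4=1 s0=1 s3=1 clk=1
  Δ1: clk:1→0
  (1Δ to stable)
t=14 Δ0: s2=0 s1=0 s4=1 s0=1 s3=1 clk=0
  Δ1: clk:0→1
  Δ2: s1:0→1
  Δ3: s2:0→1, s3:1→0
  Δ4: s2:1→0
  (4Δ to stable)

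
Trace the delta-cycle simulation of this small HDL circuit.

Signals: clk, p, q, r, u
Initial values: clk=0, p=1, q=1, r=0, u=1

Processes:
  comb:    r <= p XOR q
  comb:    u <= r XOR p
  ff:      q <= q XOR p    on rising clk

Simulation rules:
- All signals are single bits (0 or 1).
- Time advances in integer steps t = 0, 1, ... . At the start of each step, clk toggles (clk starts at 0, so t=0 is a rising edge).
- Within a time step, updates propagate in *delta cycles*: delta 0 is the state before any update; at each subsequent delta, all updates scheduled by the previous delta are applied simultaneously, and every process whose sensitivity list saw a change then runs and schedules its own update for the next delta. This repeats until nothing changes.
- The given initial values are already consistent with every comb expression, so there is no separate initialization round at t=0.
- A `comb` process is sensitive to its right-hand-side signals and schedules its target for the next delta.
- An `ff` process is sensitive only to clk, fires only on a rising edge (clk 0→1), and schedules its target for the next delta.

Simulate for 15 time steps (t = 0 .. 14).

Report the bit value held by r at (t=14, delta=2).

1

t0.Δ0 r=0 clk=0 u=1 p=1 q=1
t0.Δ1 r=0 clk=1 u=1 p=1 q=1
t0.Δ2 r=0 clk=1 u=1 p=1 q=0
t0.Δ3 r=1 clk=1 u=1 p=1 q=0
t0.Δ4 r=1 clk=1 u=0 p=1 q=0
t1.Δ0 r=1 clk=1 u=0 p=1 q=0
t1.Δ1 r=1 clk=0 u=0 p=1 q=0
t2.Δ0 r=1 clk=0 u=0 p=1 q=0
t2.Δ1 r=1 clk=1 u=0 p=1 q=0
t2.Δ2 r=1 clk=1 u=0 p=1 q=1
t2.Δ3 r=0 clk=1 u=0 p=1 q=1
t2.Δ4 r=0 clk=1 u=1 p=1 q=1
t3.Δ0 r=0 clk=1 u=1 p=1 q=1
t3.Δ1 r=0 clk=0 u=1 p=1 q=1
t4.Δ0 r=0 clk=0 u=1 p=1 q=1
t4.Δ1 r=0 clk=1 u=1 p=1 q=1
t4.Δ2 r=0 clk=1 u=1 p=1 q=0
t4.Δ3 r=1 clk=1 u=1 p=1 q=0
t4.Δ4 r=1 clk=1 u=0 p=1 q=0
t5.Δ0 r=1 clk=1 u=0 p=1 q=0
t5.Δ1 r=1 clk=0 u=0 p=1 q=0
t6.Δ0 r=1 clk=0 u=0 p=1 q=0
t6.Δ1 r=1 clk=1 u=0 p=1 q=0
t6.Δ2 r=1 clk=1 u=0 p=1 q=1
t6.Δ3 r=0 clk=1 u=0 p=1 q=1
t6.Δ4 r=0 clk=1 u=1 p=1 q=1
t7.Δ0 r=0 clk=1 u=1 p=1 q=1
t7.Δ1 r=0 clk=0 u=1 p=1 q=1
t8.Δ0 r=0 clk=0 u=1 p=1 q=1
t8.Δ1 r=0 clk=1 u=1 p=1 q=1
t8.Δ2 r=0 clk=1 u=1 p=1 q=0
t8.Δ3 r=1 clk=1 u=1 p=1 q=0
t8.Δ4 r=1 clk=1 u=0 p=1 q=0
t9.Δ0 r=1 clk=1 u=0 p=1 q=0
t9.Δ1 r=1 clk=0 u=0 p=1 q=0
t10.Δ0 r=1 clk=0 u=0 p=1 q=0
t10.Δ1 r=1 clk=1 u=0 p=1 q=0
t10.Δ2 r=1 clk=1 u=0 p=1 q=1
t10.Δ3 r=0 clk=1 u=0 p=1 q=1
t10.Δ4 r=0 clk=1 u=1 p=1 q=1
t11.Δ0 r=0 clk=1 u=1 p=1 q=1
t11.Δ1 r=0 clk=0 u=1 p=1 q=1
t12.Δ0 r=0 clk=0 u=1 p=1 q=1
t12.Δ1 r=0 clk=1 u=1 p=1 q=1
t12.Δ2 r=0 clk=1 u=1 p=1 q=0
t12.Δ3 r=1 clk=1 u=1 p=1 q=0
t12.Δ4 r=1 clk=1 u=0 p=1 q=0
t13.Δ0 r=1 clk=1 u=0 p=1 q=0
t13.Δ1 r=1 clk=0 u=0 p=1 q=0
t14.Δ0 r=1 clk=0 u=0 p=1 q=0
t14.Δ1 r=1 clk=1 u=0 p=1 q=0
t14.Δ2 r=1 clk=1 u=0 p=1 q=1
t14.Δ3 r=0 clk=1 u=0 p=1 q=1
t14.Δ4 r=0 clk=1 u=1 p=1 q=1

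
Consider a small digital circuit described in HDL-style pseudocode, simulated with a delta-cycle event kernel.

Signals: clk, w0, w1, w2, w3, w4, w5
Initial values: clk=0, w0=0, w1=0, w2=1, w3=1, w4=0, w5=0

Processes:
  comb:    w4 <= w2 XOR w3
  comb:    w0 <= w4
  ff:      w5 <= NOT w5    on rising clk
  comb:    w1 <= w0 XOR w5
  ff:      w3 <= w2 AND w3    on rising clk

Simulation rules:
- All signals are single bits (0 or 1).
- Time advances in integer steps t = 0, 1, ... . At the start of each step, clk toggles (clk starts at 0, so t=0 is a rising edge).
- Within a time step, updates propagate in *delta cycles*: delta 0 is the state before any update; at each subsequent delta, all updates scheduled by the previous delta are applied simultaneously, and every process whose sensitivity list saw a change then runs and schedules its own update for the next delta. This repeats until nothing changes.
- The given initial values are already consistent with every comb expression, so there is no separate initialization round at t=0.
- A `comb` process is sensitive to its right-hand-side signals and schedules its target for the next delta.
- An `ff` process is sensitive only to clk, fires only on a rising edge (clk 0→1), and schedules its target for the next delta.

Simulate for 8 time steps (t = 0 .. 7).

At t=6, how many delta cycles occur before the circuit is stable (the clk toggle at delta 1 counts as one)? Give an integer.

t=0 Δ0: clk=0 w0=0 w1=0 w5=0 w2=1 w4=0 w3=1
  Δ1: clk:0→1
  Δ2: w5:0→1
  Δ3: w1:0→1
  (3Δ to stable)
t=1 Δ0: clk=1 w0=0 w1=1 w5=1 w2=1 w4=0 w3=1
  Δ1: clk:1→0
  (1Δ to stable)
t=2 Δ0: clk=0 w0=0 w1=1 w5=1 w2=1 w4=0 w3=1
  Δ1: clk:0→1
  Δ2: w5:1→0
  Δ3: w1:1→0
  (3Δ to stable)
t=3 Δ0: clk=1 w0=0 w1=0 w5=0 w2=1 w4=0 w3=1
  Δ1: clk:1→0
  (1Δ to stable)
t=4 Δ0: clk=0 w0=0 w1=0 w5=0 w2=1 w4=0 w3=1
  Δ1: clk:0→1
  Δ2: w5:0→1
  Δ3: w1:0→1
  (3Δ to stable)
t=5 Δ0: clk=1 w0=0 w1=1 w5=1 w2=1 w4=0 w3=1
  Δ1: clk:1→0
  (1Δ to stable)
t=6 Δ0: clk=0 w0=0 w1=1 w5=1 w2=1 w4=0 w3=1
  Δ1: clk:0→1
  Δ2: w5:1→0
  Δ3: w1:1→0
  (3Δ to stable)
t=7 Δ0: clk=1 w0=0 w1=0 w5=0 w2=1 w4=0 w3=1
  Δ1: clk:1→0
  (1Δ to stable)

3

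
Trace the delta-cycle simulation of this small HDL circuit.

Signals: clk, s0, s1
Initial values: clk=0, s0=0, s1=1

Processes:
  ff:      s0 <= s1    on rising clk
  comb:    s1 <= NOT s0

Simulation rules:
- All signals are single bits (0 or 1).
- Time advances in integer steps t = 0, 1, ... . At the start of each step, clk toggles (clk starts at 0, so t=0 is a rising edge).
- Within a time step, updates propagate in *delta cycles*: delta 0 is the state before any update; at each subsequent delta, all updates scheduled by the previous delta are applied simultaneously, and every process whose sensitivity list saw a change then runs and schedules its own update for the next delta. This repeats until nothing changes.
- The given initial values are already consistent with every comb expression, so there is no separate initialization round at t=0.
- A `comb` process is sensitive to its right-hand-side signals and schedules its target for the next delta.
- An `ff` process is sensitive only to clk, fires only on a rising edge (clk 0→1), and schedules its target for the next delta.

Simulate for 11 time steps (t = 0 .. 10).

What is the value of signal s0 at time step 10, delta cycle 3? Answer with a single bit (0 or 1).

t=0 Δ0: clk=0 s1=1 s0=0
  Δ1: clk:0→1
  Δ2: s0:0→1
  Δ3: s1:1→0
  (3Δ to stable)
t=1 Δ0: clk=1 s1=0 s0=1
  Δ1: clk:1→0
  (1Δ to stable)
t=2 Δ0: clk=0 s1=0 s0=1
  Δ1: clk:0→1
  Δ2: s0:1→0
  Δ3: s1:0→1
  (3Δ to stable)
t=3 Δ0: clk=1 s1=1 s0=0
  Δ1: clk:1→0
  (1Δ to stable)
t=4 Δ0: clk=0 s1=1 s0=0
  Δ1: clk:0→1
  Δ2: s0:0→1
  Δ3: s1:1→0
  (3Δ to stable)
t=5 Δ0: clk=1 s1=0 s0=1
  Δ1: clk:1→0
  (1Δ to stable)
t=6 Δ0: clk=0 s1=0 s0=1
  Δ1: clk:0→1
  Δ2: s0:1→0
  Δ3: s1:0→1
  (3Δ to stable)
t=7 Δ0: clk=1 s1=1 s0=0
  Δ1: clk:1→0
  (1Δ to stable)
t=8 Δ0: clk=0 s1=1 s0=0
  Δ1: clk:0→1
  Δ2: s0:0→1
  Δ3: s1:1→0
  (3Δ to stable)
t=9 Δ0: clk=1 s1=0 s0=1
  Δ1: clk:1→0
  (1Δ to stable)
t=10 Δ0: clk=0 s1=0 s0=1
  Δ1: clk:0→1
  Δ2: s0:1→0
  Δ3: s1:0→1
  (3Δ to stable)

0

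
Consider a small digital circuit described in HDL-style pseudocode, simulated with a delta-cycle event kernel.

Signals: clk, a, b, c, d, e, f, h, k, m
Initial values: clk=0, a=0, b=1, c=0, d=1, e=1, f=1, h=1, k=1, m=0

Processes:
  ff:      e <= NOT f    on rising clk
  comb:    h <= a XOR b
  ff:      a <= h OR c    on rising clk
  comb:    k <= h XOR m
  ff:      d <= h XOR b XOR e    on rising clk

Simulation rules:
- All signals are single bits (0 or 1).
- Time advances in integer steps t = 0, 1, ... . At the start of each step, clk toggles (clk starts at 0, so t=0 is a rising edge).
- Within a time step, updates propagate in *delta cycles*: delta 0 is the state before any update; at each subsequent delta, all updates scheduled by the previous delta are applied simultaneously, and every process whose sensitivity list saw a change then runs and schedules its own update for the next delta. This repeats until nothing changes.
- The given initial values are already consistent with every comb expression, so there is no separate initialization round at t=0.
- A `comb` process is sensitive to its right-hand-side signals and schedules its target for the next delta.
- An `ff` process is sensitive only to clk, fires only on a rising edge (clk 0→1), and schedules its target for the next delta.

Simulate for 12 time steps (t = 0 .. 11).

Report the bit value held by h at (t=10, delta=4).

t0.Δ0 c=0 e=1 k=1 f=1 d=1 h=1 b=1 m=0 a=0 clk=0
t0.Δ1 c=0 e=1 k=1 f=1 d=1 h=1 b=1 m=0 a=0 clk=1
t0.Δ2 c=0 e=0 k=1 f=1 d=1 h=1 b=1 m=0 a=1 clk=1
t0.Δ3 c=0 e=0 k=1 f=1 d=1 h=0 b=1 m=0 a=1 clk=1
t0.Δ4 c=0 e=0 k=0 f=1 d=1 h=0 b=1 m=0 a=1 clk=1
t1.Δ0 c=0 e=0 k=0 f=1 d=1 h=0 b=1 m=0 a=1 clk=1
t1.Δ1 c=0 e=0 k=0 f=1 d=1 h=0 b=1 m=0 a=1 clk=0
t2.Δ0 c=0 e=0 k=0 f=1 d=1 h=0 b=1 m=0 a=1 clk=0
t2.Δ1 c=0 e=0 k=0 f=1 d=1 h=0 b=1 m=0 a=1 clk=1
t2.Δ2 c=0 e=0 k=0 f=1 d=1 h=0 b=1 m=0 a=0 clk=1
t2.Δ3 c=0 e=0 k=0 f=1 d=1 h=1 b=1 m=0 a=0 clk=1
t2.Δ4 c=0 e=0 k=1 f=1 d=1 h=1 b=1 m=0 a=0 clk=1
t3.Δ0 c=0 e=0 k=1 f=1 d=1 h=1 b=1 m=0 a=0 clk=1
t3.Δ1 c=0 e=0 k=1 f=1 d=1 h=1 b=1 m=0 a=0 clk=0
t4.Δ0 c=0 e=0 k=1 f=1 d=1 h=1 b=1 m=0 a=0 clk=0
t4.Δ1 c=0 e=0 k=1 f=1 d=1 h=1 b=1 m=0 a=0 clk=1
t4.Δ2 c=0 e=0 k=1 f=1 d=0 h=1 b=1 m=0 a=1 clk=1
t4.Δ3 c=0 e=0 k=1 f=1 d=0 h=0 b=1 m=0 a=1 clk=1
t4.Δ4 c=0 e=0 k=0 f=1 d=0 h=0 b=1 m=0 a=1 clk=1
t5.Δ0 c=0 e=0 k=0 f=1 d=0 h=0 b=1 m=0 a=1 clk=1
t5.Δ1 c=0 e=0 k=0 f=1 d=0 h=0 b=1 m=0 a=1 clk=0
t6.Δ0 c=0 e=0 k=0 f=1 d=0 h=0 b=1 m=0 a=1 clk=0
t6.Δ1 c=0 e=0 k=0 f=1 d=0 h=0 b=1 m=0 a=1 clk=1
t6.Δ2 c=0 e=0 k=0 f=1 d=1 h=0 b=1 m=0 a=0 clk=1
t6.Δ3 c=0 e=0 k=0 f=1 d=1 h=1 b=1 m=0 a=0 clk=1
t6.Δ4 c=0 e=0 k=1 f=1 d=1 h=1 b=1 m=0 a=0 clk=1
t7.Δ0 c=0 e=0 k=1 f=1 d=1 h=1 b=1 m=0 a=0 clk=1
t7.Δ1 c=0 e=0 k=1 f=1 d=1 h=1 b=1 m=0 a=0 clk=0
t8.Δ0 c=0 e=0 k=1 f=1 d=1 h=1 b=1 m=0 a=0 clk=0
t8.Δ1 c=0 e=0 k=1 f=1 d=1 h=1 b=1 m=0 a=0 clk=1
t8.Δ2 c=0 e=0 k=1 f=1 d=0 h=1 b=1 m=0 a=1 clk=1
t8.Δ3 c=0 e=0 k=1 f=1 d=0 h=0 b=1 m=0 a=1 clk=1
t8.Δ4 c=0 e=0 k=0 f=1 d=0 h=0 b=1 m=0 a=1 clk=1
t9.Δ0 c=0 e=0 k=0 f=1 d=0 h=0 b=1 m=0 a=1 clk=1
t9.Δ1 c=0 e=0 k=0 f=1 d=0 h=0 b=1 m=0 a=1 clk=0
t10.Δ0 c=0 e=0 k=0 f=1 d=0 h=0 b=1 m=0 a=1 clk=0
t10.Δ1 c=0 e=0 k=0 f=1 d=0 h=0 b=1 m=0 a=1 clk=1
t10.Δ2 c=0 e=0 k=0 f=1 d=1 h=0 b=1 m=0 a=0 clk=1
t10.Δ3 c=0 e=0 k=0 f=1 d=1 h=1 b=1 m=0 a=0 clk=1
t10.Δ4 c=0 e=0 k=1 f=1 d=1 h=1 b=1 m=0 a=0 clk=1
t11.Δ0 c=0 e=0 k=1 f=1 d=1 h=1 b=1 m=0 a=0 clk=1
t11.Δ1 c=0 e=0 k=1 f=1 d=1 h=1 b=1 m=0 a=0 clk=0

1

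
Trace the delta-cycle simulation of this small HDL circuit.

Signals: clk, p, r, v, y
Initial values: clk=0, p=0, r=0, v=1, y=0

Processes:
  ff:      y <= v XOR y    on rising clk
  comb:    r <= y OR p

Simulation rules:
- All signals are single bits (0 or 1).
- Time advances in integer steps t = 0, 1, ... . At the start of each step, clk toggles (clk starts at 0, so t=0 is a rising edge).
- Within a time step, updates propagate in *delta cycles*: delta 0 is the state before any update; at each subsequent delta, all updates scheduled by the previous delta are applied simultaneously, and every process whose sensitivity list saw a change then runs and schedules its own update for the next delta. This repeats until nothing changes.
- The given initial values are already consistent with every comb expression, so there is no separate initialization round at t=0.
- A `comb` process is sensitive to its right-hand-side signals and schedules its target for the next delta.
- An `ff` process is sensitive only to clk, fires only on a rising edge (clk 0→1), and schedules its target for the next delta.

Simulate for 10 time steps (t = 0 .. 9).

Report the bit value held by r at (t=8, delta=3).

t=0 Δ0: y=0 v=1 r=0 clk=0 p=0
  Δ1: clk:0→1
  Δ2: y:0→1
  Δ3: r:0→1
  (3Δ to stable)
t=1 Δ0: y=1 v=1 r=1 clk=1 p=0
  Δ1: clk:1→0
  (1Δ to stable)
t=2 Δ0: y=1 v=1 r=1 clk=0 p=0
  Δ1: clk:0→1
  Δ2: y:1→0
  Δ3: r:1→0
  (3Δ to stable)
t=3 Δ0: y=0 v=1 r=0 clk=1 p=0
  Δ1: clk:1→0
  (1Δ to stable)
t=4 Δ0: y=0 v=1 r=0 clk=0 p=0
  Δ1: clk:0→1
  Δ2: y:0→1
  Δ3: r:0→1
  (3Δ to stable)
t=5 Δ0: y=1 v=1 r=1 clk=1 p=0
  Δ1: clk:1→0
  (1Δ to stable)
t=6 Δ0: y=1 v=1 r=1 clk=0 p=0
  Δ1: clk:0→1
  Δ2: y:1→0
  Δ3: r:1→0
  (3Δ to stable)
t=7 Δ0: y=0 v=1 r=0 clk=1 p=0
  Δ1: clk:1→0
  (1Δ to stable)
t=8 Δ0: y=0 v=1 r=0 clk=0 p=0
  Δ1: clk:0→1
  Δ2: y:0→1
  Δ3: r:0→1
  (3Δ to stable)
t=9 Δ0: y=1 v=1 r=1 clk=1 p=0
  Δ1: clk:1→0
  (1Δ to stable)

1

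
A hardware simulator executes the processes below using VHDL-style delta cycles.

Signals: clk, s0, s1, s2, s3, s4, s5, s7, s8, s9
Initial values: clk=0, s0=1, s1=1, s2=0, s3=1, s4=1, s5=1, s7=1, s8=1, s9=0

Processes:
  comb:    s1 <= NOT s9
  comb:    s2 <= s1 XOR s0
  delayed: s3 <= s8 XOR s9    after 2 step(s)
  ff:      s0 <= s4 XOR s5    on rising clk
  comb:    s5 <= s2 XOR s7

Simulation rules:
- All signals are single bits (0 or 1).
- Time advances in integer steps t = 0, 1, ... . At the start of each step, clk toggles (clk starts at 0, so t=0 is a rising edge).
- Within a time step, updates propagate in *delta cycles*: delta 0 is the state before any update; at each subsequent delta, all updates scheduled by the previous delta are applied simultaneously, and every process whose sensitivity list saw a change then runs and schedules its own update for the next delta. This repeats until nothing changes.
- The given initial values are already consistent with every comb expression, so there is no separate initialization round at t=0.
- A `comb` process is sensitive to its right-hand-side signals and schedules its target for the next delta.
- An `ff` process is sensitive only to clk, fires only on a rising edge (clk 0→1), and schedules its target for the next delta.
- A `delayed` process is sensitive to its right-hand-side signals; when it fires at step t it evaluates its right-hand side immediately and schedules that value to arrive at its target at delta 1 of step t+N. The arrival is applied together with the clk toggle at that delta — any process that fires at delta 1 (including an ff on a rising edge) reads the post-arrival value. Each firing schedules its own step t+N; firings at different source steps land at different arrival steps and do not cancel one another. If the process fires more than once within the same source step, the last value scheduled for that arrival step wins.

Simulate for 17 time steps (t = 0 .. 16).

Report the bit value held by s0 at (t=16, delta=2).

t0.Δ0 s0=1 s4=1 s2=0 s1=1 s7=1 s5=1 s3=1 s8=1 s9=0 clk=0
t0.Δ1 s0=1 s4=1 s2=0 s1=1 s7=1 s5=1 s3=1 s8=1 s9=0 clk=1
t0.Δ2 s0=0 s4=1 s2=0 s1=1 s7=1 s5=1 s3=1 s8=1 s9=0 clk=1
t0.Δ3 s0=0 s4=1 s2=1 s1=1 s7=1 s5=1 s3=1 s8=1 s9=0 clk=1
t0.Δ4 s0=0 s4=1 s2=1 s1=1 s7=1 s5=0 s3=1 s8=1 s9=0 clk=1
t1.Δ0 s0=0 s4=1 s2=1 s1=1 s7=1 s5=0 s3=1 s8=1 s9=0 clk=1
t1.Δ1 s0=0 s4=1 s2=1 s1=1 s7=1 s5=0 s3=1 s8=1 s9=0 clk=0
t2.Δ0 s0=0 s4=1 s2=1 s1=1 s7=1 s5=0 s3=1 s8=1 s9=0 clk=0
t2.Δ1 s0=0 s4=1 s2=1 s1=1 s7=1 s5=0 s3=1 s8=1 s9=0 clk=1
t2.Δ2 s0=1 s4=1 s2=1 s1=1 s7=1 s5=0 s3=1 s8=1 s9=0 clk=1
t2.Δ3 s0=1 s4=1 s2=0 s1=1 s7=1 s5=0 s3=1 s8=1 s9=0 clk=1
t2.Δ4 s0=1 s4=1 s2=0 s1=1 s7=1 s5=1 s3=1 s8=1 s9=0 clk=1
t3.Δ0 s0=1 s4=1 s2=0 s1=1 s7=1 s5=1 s3=1 s8=1 s9=0 clk=1
t3.Δ1 s0=1 s4=1 s2=0 s1=1 s7=1 s5=1 s3=1 s8=1 s9=0 clk=0
t4.Δ0 s0=1 s4=1 s2=0 s1=1 s7=1 s5=1 s3=1 s8=1 s9=0 clk=0
t4.Δ1 s0=1 s4=1 s2=0 s1=1 s7=1 s5=1 s3=1 s8=1 s9=0 clk=1
t4.Δ2 s0=0 s4=1 s2=0 s1=1 s7=1 s5=1 s3=1 s8=1 s9=0 clk=1
t4.Δ3 s0=0 s4=1 s2=1 s1=1 s7=1 s5=1 s3=1 s8=1 s9=0 clk=1
t4.Δ4 s0=0 s4=1 s2=1 s1=1 s7=1 s5=0 s3=1 s8=1 s9=0 clk=1
t5.Δ0 s0=0 s4=1 s2=1 s1=1 s7=1 s5=0 s3=1 s8=1 s9=0 clk=1
t5.Δ1 s0=0 s4=1 s2=1 s1=1 s7=1 s5=0 s3=1 s8=1 s9=0 clk=0
t6.Δ0 s0=0 s4=1 s2=1 s1=1 s7=1 s5=0 s3=1 s8=1 s9=0 clk=0
t6.Δ1 s0=0 s4=1 s2=1 s1=1 s7=1 s5=0 s3=1 s8=1 s9=0 clk=1
t6.Δ2 s0=1 s4=1 s2=1 s1=1 s7=1 s5=0 s3=1 s8=1 s9=0 clk=1
t6.Δ3 s0=1 s4=1 s2=0 s1=1 s7=1 s5=0 s3=1 s8=1 s9=0 clk=1
t6.Δ4 s0=1 s4=1 s2=0 s1=1 s7=1 s5=1 s3=1 s8=1 s9=0 clk=1
t7.Δ0 s0=1 s4=1 s2=0 s1=1 s7=1 s5=1 s3=1 s8=1 s9=0 clk=1
t7.Δ1 s0=1 s4=1 s2=0 s1=1 s7=1 s5=1 s3=1 s8=1 s9=0 clk=0
t8.Δ0 s0=1 s4=1 s2=0 s1=1 s7=1 s5=1 s3=1 s8=1 s9=0 clk=0
t8.Δ1 s0=1 s4=1 s2=0 s1=1 s7=1 s5=1 s3=1 s8=1 s9=0 clk=1
t8.Δ2 s0=0 s4=1 s2=0 s1=1 s7=1 s5=1 s3=1 s8=1 s9=0 clk=1
t8.Δ3 s0=0 s4=1 s2=1 s1=1 s7=1 s5=1 s3=1 s8=1 s9=0 clk=1
t8.Δ4 s0=0 s4=1 s2=1 s1=1 s7=1 s5=0 s3=1 s8=1 s9=0 clk=1
t9.Δ0 s0=0 s4=1 s2=1 s1=1 s7=1 s5=0 s3=1 s8=1 s9=0 clk=1
t9.Δ1 s0=0 s4=1 s2=1 s1=1 s7=1 s5=0 s3=1 s8=1 s9=0 clk=0
t10.Δ0 s0=0 s4=1 s2=1 s1=1 s7=1 s5=0 s3=1 s8=1 s9=0 clk=0
t10.Δ1 s0=0 s4=1 s2=1 s1=1 s7=1 s5=0 s3=1 s8=1 s9=0 clk=1
t10.Δ2 s0=1 s4=1 s2=1 s1=1 s7=1 s5=0 s3=1 s8=1 s9=0 clk=1
t10.Δ3 s0=1 s4=1 s2=0 s1=1 s7=1 s5=0 s3=1 s8=1 s9=0 clk=1
t10.Δ4 s0=1 s4=1 s2=0 s1=1 s7=1 s5=1 s3=1 s8=1 s9=0 clk=1
t11.Δ0 s0=1 s4=1 s2=0 s1=1 s7=1 s5=1 s3=1 s8=1 s9=0 clk=1
t11.Δ1 s0=1 s4=1 s2=0 s1=1 s7=1 s5=1 s3=1 s8=1 s9=0 clk=0
t12.Δ0 s0=1 s4=1 s2=0 s1=1 s7=1 s5=1 s3=1 s8=1 s9=0 clk=0
t12.Δ1 s0=1 s4=1 s2=0 s1=1 s7=1 s5=1 s3=1 s8=1 s9=0 clk=1
t12.Δ2 s0=0 s4=1 s2=0 s1=1 s7=1 s5=1 s3=1 s8=1 s9=0 clk=1
t12.Δ3 s0=0 s4=1 s2=1 s1=1 s7=1 s5=1 s3=1 s8=1 s9=0 clk=1
t12.Δ4 s0=0 s4=1 s2=1 s1=1 s7=1 s5=0 s3=1 s8=1 s9=0 clk=1
t13.Δ0 s0=0 s4=1 s2=1 s1=1 s7=1 s5=0 s3=1 s8=1 s9=0 clk=1
t13.Δ1 s0=0 s4=1 s2=1 s1=1 s7=1 s5=0 s3=1 s8=1 s9=0 clk=0
t14.Δ0 s0=0 s4=1 s2=1 s1=1 s7=1 s5=0 s3=1 s8=1 s9=0 clk=0
t14.Δ1 s0=0 s4=1 s2=1 s1=1 s7=1 s5=0 s3=1 s8=1 s9=0 clk=1
t14.Δ2 s0=1 s4=1 s2=1 s1=1 s7=1 s5=0 s3=1 s8=1 s9=0 clk=1
t14.Δ3 s0=1 s4=1 s2=0 s1=1 s7=1 s5=0 s3=1 s8=1 s9=0 clk=1
t14.Δ4 s0=1 s4=1 s2=0 s1=1 s7=1 s5=1 s3=1 s8=1 s9=0 clk=1
t15.Δ0 s0=1 s4=1 s2=0 s1=1 s7=1 s5=1 s3=1 s8=1 s9=0 clk=1
t15.Δ1 s0=1 s4=1 s2=0 s1=1 s7=1 s5=1 s3=1 s8=1 s9=0 clk=0
t16.Δ0 s0=1 s4=1 s2=0 s1=1 s7=1 s5=1 s3=1 s8=1 s9=0 clk=0
t16.Δ1 s0=1 s4=1 s2=0 s1=1 s7=1 s5=1 s3=1 s8=1 s9=0 clk=1
t16.Δ2 s0=0 s4=1 s2=0 s1=1 s7=1 s5=1 s3=1 s8=1 s9=0 clk=1
t16.Δ3 s0=0 s4=1 s2=1 s1=1 s7=1 s5=1 s3=1 s8=1 s9=0 clk=1
t16.Δ4 s0=0 s4=1 s2=1 s1=1 s7=1 s5=0 s3=1 s8=1 s9=0 clk=1

0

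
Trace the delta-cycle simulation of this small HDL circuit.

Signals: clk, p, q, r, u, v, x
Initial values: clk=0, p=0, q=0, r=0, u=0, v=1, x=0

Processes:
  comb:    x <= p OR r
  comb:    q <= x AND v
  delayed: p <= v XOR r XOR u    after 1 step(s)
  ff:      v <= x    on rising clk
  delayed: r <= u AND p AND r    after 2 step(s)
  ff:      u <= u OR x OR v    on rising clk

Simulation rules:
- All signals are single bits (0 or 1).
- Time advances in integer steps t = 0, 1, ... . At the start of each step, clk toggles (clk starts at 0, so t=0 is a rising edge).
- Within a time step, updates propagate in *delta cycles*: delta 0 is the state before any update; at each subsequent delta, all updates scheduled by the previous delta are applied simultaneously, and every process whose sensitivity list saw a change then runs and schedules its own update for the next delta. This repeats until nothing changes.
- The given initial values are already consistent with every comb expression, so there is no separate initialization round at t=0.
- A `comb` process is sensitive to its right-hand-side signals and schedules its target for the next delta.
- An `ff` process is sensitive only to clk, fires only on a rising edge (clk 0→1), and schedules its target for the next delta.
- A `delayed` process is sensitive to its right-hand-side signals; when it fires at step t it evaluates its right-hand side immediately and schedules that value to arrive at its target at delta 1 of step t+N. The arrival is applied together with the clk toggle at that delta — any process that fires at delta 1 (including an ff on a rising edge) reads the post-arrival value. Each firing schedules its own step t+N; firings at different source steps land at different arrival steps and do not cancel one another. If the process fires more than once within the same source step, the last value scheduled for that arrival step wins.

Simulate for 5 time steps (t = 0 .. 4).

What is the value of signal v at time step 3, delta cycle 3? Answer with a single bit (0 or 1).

[bits: u,v,r,p,clk,q,x]
t=0: Δ0=0100000 Δ1=0100100 Δ2=1000100 | 2Δ
t=1: Δ0=1000100 Δ1=1001000 Δ2=1001001 | 2Δ
t=2: Δ0=1001001 Δ1=1001101 Δ2=1101101 Δ3=1101111 | 3Δ
t=3: Δ0=1101111 Δ1=1100011 Δ2=1100010 Δ3=1100000 | 3Δ
t=4: Δ0=1100000 Δ1=1100100 Δ2=1000100 | 2Δ

1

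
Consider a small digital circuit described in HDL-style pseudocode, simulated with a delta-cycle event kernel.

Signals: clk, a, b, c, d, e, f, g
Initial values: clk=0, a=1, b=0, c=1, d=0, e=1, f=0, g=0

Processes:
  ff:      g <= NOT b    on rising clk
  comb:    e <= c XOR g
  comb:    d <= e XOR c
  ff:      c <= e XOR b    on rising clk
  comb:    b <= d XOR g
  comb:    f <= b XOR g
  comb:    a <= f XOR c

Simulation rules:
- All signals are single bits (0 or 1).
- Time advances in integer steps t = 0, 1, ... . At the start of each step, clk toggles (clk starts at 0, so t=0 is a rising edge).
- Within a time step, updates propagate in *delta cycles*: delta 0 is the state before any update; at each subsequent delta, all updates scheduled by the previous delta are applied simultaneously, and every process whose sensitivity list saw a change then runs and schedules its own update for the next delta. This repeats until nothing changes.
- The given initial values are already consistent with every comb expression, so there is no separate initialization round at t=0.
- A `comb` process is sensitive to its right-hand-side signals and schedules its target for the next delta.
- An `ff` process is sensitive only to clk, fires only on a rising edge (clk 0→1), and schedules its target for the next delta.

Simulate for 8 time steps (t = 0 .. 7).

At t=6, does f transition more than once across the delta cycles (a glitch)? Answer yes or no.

[bits: c,f,g,a,clk,b,d,e]
t=0: Δ0=10010001 Δ1=10011001 Δ2=10111001 Δ3=11111100 Δ4=10101110 Δ5=10111010 Δ6=11111010 Δ7=11101010 | 7Δ
t=1: Δ0=11101010 Δ1=11100010 | 1Δ
t=2: Δ0=11100010 Δ1=11101010 Δ2=01101010 Δ3=01111001 Δ4=01111111 Δ5=00111011 Δ6=01101011 Δ7=01111011 | 7Δ
t=3: Δ0=01111011 Δ1=01110011 | 1Δ
t=4: Δ0=01110011 Δ1=01111011 Δ2=11111011 Δ3=11101000 Δ4=11101110 Δ5=10101010 Δ6=11111010 Δ7=11101010 | 7Δ
t=5: Δ0=11101010 Δ1=11100010 | 1Δ
t=6: Δ0=11100010 Δ1=11101010 Δ2=01101010 Δ3=01111001 Δ4=01111111 Δ5=00111011 Δ6=01101011 Δ7=01111011 | 7Δ
t=7: Δ0=01111011 Δ1=01110011 | 1Δ

yes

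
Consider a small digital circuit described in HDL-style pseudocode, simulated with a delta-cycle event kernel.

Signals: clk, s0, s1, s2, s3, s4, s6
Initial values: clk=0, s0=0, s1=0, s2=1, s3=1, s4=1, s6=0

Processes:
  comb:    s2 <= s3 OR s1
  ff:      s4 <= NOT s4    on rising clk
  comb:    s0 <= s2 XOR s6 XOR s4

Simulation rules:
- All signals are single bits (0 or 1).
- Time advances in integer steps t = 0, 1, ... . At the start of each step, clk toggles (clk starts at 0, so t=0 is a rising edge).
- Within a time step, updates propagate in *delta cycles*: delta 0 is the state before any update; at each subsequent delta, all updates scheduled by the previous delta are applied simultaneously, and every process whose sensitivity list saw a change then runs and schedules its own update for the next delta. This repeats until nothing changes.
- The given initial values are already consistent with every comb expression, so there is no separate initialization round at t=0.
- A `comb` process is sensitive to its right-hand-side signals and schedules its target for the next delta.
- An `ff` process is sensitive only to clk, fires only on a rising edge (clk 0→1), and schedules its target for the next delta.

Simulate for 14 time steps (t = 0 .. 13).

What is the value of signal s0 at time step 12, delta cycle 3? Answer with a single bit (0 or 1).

1

t=0 Δ0: s1=0 clk=0 s3=1 s0=0 s2=1 s4=1 s6=0
  Δ1: clk:0→1
  Δ2: s4:1→0
  Δ3: s0:0→1
  (3Δ to stable)
t=1 Δ0: s1=0 clk=1 s3=1 s0=1 s2=1 s4=0 s6=0
  Δ1: clk:1→0
  (1Δ to stable)
t=2 Δ0: s1=0 clk=0 s3=1 s0=1 s2=1 s4=0 s6=0
  Δ1: clk:0→1
  Δ2: s4:0→1
  Δ3: s0:1→0
  (3Δ to stable)
t=3 Δ0: s1=0 clk=1 s3=1 s0=0 s2=1 s4=1 s6=0
  Δ1: clk:1→0
  (1Δ to stable)
t=4 Δ0: s1=0 clk=0 s3=1 s0=0 s2=1 s4=1 s6=0
  Δ1: clk:0→1
  Δ2: s4:1→0
  Δ3: s0:0→1
  (3Δ to stable)
t=5 Δ0: s1=0 clk=1 s3=1 s0=1 s2=1 s4=0 s6=0
  Δ1: clk:1→0
  (1Δ to stable)
t=6 Δ0: s1=0 clk=0 s3=1 s0=1 s2=1 s4=0 s6=0
  Δ1: clk:0→1
  Δ2: s4:0→1
  Δ3: s0:1→0
  (3Δ to stable)
t=7 Δ0: s1=0 clk=1 s3=1 s0=0 s2=1 s4=1 s6=0
  Δ1: clk:1→0
  (1Δ to stable)
t=8 Δ0: s1=0 clk=0 s3=1 s0=0 s2=1 s4=1 s6=0
  Δ1: clk:0→1
  Δ2: s4:1→0
  Δ3: s0:0→1
  (3Δ to stable)
t=9 Δ0: s1=0 clk=1 s3=1 s0=1 s2=1 s4=0 s6=0
  Δ1: clk:1→0
  (1Δ to stable)
t=10 Δ0: s1=0 clk=0 s3=1 s0=1 s2=1 s4=0 s6=0
  Δ1: clk:0→1
  Δ2: s4:0→1
  Δ3: s0:1→0
  (3Δ to stable)
t=11 Δ0: s1=0 clk=1 s3=1 s0=0 s2=1 s4=1 s6=0
  Δ1: clk:1→0
  (1Δ to stable)
t=12 Δ0: s1=0 clk=0 s3=1 s0=0 s2=1 s4=1 s6=0
  Δ1: clk:0→1
  Δ2: s4:1→0
  Δ3: s0:0→1
  (3Δ to stable)
t=13 Δ0: s1=0 clk=1 s3=1 s0=1 s2=1 s4=0 s6=0
  Δ1: clk:1→0
  (1Δ to stable)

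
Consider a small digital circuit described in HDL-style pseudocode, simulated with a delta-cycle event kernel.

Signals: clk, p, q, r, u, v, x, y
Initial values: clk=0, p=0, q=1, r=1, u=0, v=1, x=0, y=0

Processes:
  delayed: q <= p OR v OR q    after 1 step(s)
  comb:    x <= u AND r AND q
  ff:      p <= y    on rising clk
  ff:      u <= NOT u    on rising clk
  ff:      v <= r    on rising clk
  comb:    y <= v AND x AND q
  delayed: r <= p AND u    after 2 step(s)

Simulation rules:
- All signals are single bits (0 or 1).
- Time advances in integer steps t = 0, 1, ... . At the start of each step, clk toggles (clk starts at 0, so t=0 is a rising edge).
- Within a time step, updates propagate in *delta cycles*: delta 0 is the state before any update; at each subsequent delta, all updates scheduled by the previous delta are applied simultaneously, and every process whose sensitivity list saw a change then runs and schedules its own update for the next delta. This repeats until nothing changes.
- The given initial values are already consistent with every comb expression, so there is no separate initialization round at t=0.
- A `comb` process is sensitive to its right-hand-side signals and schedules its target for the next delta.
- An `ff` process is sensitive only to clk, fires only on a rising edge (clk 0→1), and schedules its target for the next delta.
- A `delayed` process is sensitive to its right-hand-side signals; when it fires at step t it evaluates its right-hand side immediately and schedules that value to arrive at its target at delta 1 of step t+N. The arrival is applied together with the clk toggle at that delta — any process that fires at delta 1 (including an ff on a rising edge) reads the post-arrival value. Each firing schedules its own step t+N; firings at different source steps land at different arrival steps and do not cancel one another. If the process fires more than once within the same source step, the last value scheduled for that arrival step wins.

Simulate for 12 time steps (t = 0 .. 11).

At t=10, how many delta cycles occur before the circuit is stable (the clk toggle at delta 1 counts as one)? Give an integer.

2

t0.Δ0 x=0 p=0 y=0 v=1 r=1 q=1 clk=0 u=0
t0.Δ1 x=0 p=0 y=0 v=1 r=1 q=1 clk=1 u=0
t0.Δ2 x=0 p=0 y=0 v=1 r=1 q=1 clk=1 u=1
t0.Δ3 x=1 p=0 y=0 v=1 r=1 q=1 clk=1 u=1
t0.Δ4 x=1 p=0 y=1 v=1 r=1 q=1 clk=1 u=1
t1.Δ0 x=1 p=0 y=1 v=1 r=1 q=1 clk=1 u=1
t1.Δ1 x=1 p=0 y=1 v=1 r=1 q=1 clk=0 u=1
t2.Δ0 x=1 p=0 y=1 v=1 r=1 q=1 clk=0 u=1
t2.Δ1 x=1 p=0 y=1 v=1 r=0 q=1 clk=1 u=1
t2.Δ2 x=0 p=1 y=1 v=0 r=0 q=1 clk=1 u=0
t2.Δ3 x=0 p=1 y=0 v=0 r=0 q=1 clk=1 u=0
t3.Δ0 x=0 p=1 y=0 v=0 r=0 q=1 clk=1 u=0
t3.Δ1 x=0 p=1 y=0 v=0 r=0 q=1 clk=0 u=0
t4.Δ0 x=0 p=1 y=0 v=0 r=0 q=1 clk=0 u=0
t4.Δ1 x=0 p=1 y=0 v=0 r=0 q=1 clk=1 u=0
t4.Δ2 x=0 p=0 y=0 v=0 r=0 q=1 clk=1 u=1
t5.Δ0 x=0 p=0 y=0 v=0 r=0 q=1 clk=1 u=1
t5.Δ1 x=0 p=0 y=0 v=0 r=0 q=1 clk=0 u=1
t6.Δ0 x=0 p=0 y=0 v=0 r=0 q=1 clk=0 u=1
t6.Δ1 x=0 p=0 y=0 v=0 r=0 q=1 clk=1 u=1
t6.Δ2 x=0 p=0 y=0 v=0 r=0 q=1 clk=1 u=0
t7.Δ0 x=0 p=0 y=0 v=0 r=0 q=1 clk=1 u=0
t7.Δ1 x=0 p=0 y=0 v=0 r=0 q=1 clk=0 u=0
t8.Δ0 x=0 p=0 y=0 v=0 r=0 q=1 clk=0 u=0
t8.Δ1 x=0 p=0 y=0 v=0 r=0 q=1 clk=1 u=0
t8.Δ2 x=0 p=0 y=0 v=0 r=0 q=1 clk=1 u=1
t9.Δ0 x=0 p=0 y=0 v=0 r=0 q=1 clk=1 u=1
t9.Δ1 x=0 p=0 y=0 v=0 r=0 q=1 clk=0 u=1
t10.Δ0 x=0 p=0 y=0 v=0 r=0 q=1 clk=0 u=1
t10.Δ1 x=0 p=0 y=0 v=0 r=0 q=1 clk=1 u=1
t10.Δ2 x=0 p=0 y=0 v=0 r=0 q=1 clk=1 u=0
t11.Δ0 x=0 p=0 y=0 v=0 r=0 q=1 clk=1 u=0
t11.Δ1 x=0 p=0 y=0 v=0 r=0 q=1 clk=0 u=0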